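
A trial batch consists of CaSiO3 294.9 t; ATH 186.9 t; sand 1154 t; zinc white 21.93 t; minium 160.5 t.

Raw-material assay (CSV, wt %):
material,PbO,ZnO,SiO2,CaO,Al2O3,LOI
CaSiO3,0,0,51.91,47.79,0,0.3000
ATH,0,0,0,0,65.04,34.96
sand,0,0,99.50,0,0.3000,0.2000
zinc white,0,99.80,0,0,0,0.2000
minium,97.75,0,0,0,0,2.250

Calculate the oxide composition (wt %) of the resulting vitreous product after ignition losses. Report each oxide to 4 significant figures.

Glass mass = 1746 t (batch 1818 − LOI 72.19).
Composition: PbO 8.985%, ZnO 1.253%, SiO2 74.53%, CaO 8.072%, Al2O3 7.160%

In-progress results are shown, with 4-significant-figure rounding, between the steps. Exact precision is held end to end. Every reported number is rounded only once. The derived quantities, which include LOI, the totals, yield, glass mass, the five compositions, are recomputed in full precision, as quoted within question or answer, using the weight values for 1746 t of glass.
Per-oxide mass from batch:
  PbO: 160.5·0.9775 = 156.9 t
  ZnO: 21.93·0.9980 = 21.89 t
  SiO2: 294.9·0.5191 + 1154·0.9950 = 1301 t
  CaO: 294.9·0.4779 = 140.9 t
  Al2O3: 186.9·0.6504 + 1154·0.003000 = 125.0 t
LOI: 294.9·0.003000 + 186.9·0.3496 + 1154·0.002000 + 21.93·0.002000 + 160.5·0.02250 = 72.19 t
Glass = total batch minus LOI = 1818 − 72.19 = 1746 t (= Σ oxide masses)
wt % = oxide mass / glass mass × 100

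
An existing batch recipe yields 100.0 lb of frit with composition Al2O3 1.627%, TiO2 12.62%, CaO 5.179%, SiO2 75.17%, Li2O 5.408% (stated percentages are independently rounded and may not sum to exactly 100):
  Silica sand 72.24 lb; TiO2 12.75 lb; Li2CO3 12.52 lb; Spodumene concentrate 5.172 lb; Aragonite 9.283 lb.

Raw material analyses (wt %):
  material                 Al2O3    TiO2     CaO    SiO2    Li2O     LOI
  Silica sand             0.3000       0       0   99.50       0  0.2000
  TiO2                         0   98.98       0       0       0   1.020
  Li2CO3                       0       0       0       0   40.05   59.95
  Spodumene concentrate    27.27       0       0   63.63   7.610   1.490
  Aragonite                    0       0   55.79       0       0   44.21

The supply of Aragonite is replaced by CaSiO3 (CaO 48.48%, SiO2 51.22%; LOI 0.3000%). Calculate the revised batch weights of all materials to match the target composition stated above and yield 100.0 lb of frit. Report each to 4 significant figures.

Revised batch per 100.0 lb frit:
  Silica sand: 66.70 lb
  TiO2: 12.75 lb
  Li2CO3: 12.51 lb
  Spodumene concentrate: 5.232 lb
  CaSiO3: 10.68 lb
Total batch = 107.9 lb; LOI loss = 7.873 lb

All internal work runs at exact precision end to end; mid-chain values are displayed rounded to 4 significant digits — exactly one rounding goes into each reported result; the derived quantities are computed starting from the weights at 100.0 lb of glass in exact precision (LOI, glass mass, the five compositions, the totals, yield), as set out in either problem or answer.
Target masses of each oxide per 100.0 lb frit:
  Al2O3: 1.627% × 100.0 = 1.627 lb
  TiO2: 12.62% × 100.0 = 12.62 lb
  CaO: 5.179% × 100.0 = 5.179 lb
  SiO2: 75.17% × 100.0 = 75.17 lb
  Li2O: 5.408% × 100.0 = 5.408 lb
Oxide-by-oxide audit per the reported batch figures, for the quoted basis mass (target by target, the sums agree given rounding of the digits):
  Al2O3: 66.70·0.003000 + 5.232·0.2727 = 1.627 lb (target 1.627 lb)
  TiO2: 12.75·0.9898 = 12.62 lb (target 12.62 lb)
  CaO: 10.68·0.4848 = 5.178 lb (target 5.179 lb)
  SiO2: 66.70·0.9950 + 5.232·0.6363 + 10.68·0.5122 = 75.17 lb (target 75.17 lb)
  Li2O: 12.51·0.4005 + 5.232·0.07610 = 5.408 lb (target 5.408 lb)
Mass balance on the glass: the batch minus its LOI: 100.0 lb (targets for the oxides total 100.0 lb; the stated basis being 100.0 lb — gaps are rounding artifacts).
Whole-batch sum: Σ batch = 107.9 lb; LOI loss = Σ batch·LOI = 7.873 lb; yield, glass over the total, = 92.70%.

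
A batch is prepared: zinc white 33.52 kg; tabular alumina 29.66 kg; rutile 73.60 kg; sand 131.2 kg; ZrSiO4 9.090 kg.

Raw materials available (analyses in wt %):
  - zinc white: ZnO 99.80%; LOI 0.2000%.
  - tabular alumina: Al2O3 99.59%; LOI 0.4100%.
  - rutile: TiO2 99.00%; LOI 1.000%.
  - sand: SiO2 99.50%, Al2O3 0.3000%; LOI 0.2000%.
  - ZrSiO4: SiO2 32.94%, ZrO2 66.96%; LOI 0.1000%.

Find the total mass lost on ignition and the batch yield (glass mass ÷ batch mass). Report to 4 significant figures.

LOI loss = 1.196 kg; glass = 275.9 kg; yield = 99.57%

The intermediate values are displayed, with 4-significant-figure rounding, within the worked lines. All internal work runs at full precision at all times; each reported value takes exactly one rounding — the derived quantities are computed at exact precision (ignition loss, five oxide percentages, yield, the totals, glass mass) from the weighed amounts on 275.9 kg of glass as written in the question or the answer.
Per-material ignition loss:
  zinc white: 33.52 × 0.002000 = 0.06704 kg
  tabular alumina: 29.66 × 0.004100 = 0.1216 kg
  rutile: 73.60 × 0.01000 = 0.7360 kg
  sand: 131.2 × 0.002000 = 0.2624 kg
  ZrSiO4: 9.090 × 0.001000 = 0.009090 kg
Total LOI = 1.196 kg
Glass = batch − LOI = 277.1 − 1.196 = 275.9 kg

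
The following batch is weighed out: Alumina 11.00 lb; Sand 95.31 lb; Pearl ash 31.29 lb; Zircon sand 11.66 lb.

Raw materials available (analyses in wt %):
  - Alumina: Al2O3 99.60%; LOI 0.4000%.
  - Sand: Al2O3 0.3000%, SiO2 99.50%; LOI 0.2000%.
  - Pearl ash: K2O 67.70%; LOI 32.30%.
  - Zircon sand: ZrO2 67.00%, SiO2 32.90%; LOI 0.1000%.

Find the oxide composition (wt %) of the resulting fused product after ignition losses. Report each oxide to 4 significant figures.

Glass mass = 138.9 lb (batch 149.3 − LOI 10.35).
Composition: K2O 15.25%, Al2O3 8.093%, ZrO2 5.624%, SiO2 71.03%

Working values appear (rounded to 4 significant figures) on the page. All internal work maintains full precision all the way through. Every reported number takes a single rounding. Derived quantities, including the four compositions, yield, net glass mass, LOI, the totals, are recomputed from the batch weights per 138.9 lb of glass at full float precision, as written in the problem or the answer.
What the batch supplies per oxide:
  K2O: 31.29·0.6770 = 21.18 lb
  Al2O3: 11.00·0.9960 + 95.31·0.003000 = 11.24 lb
  ZrO2: 11.66·0.6700 = 7.812 lb
  SiO2: 95.31·0.9950 + 11.66·0.3290 = 98.67 lb
LOI: 11.00·0.004000 + 95.31·0.002000 + 31.29·0.3230 + 11.66·0.001000 = 10.35 lb
Net of LOI, the glass mass = 149.3 − 10.35 = 138.9 lb (= Σ oxide masses)
wt % = oxide mass / glass mass × 100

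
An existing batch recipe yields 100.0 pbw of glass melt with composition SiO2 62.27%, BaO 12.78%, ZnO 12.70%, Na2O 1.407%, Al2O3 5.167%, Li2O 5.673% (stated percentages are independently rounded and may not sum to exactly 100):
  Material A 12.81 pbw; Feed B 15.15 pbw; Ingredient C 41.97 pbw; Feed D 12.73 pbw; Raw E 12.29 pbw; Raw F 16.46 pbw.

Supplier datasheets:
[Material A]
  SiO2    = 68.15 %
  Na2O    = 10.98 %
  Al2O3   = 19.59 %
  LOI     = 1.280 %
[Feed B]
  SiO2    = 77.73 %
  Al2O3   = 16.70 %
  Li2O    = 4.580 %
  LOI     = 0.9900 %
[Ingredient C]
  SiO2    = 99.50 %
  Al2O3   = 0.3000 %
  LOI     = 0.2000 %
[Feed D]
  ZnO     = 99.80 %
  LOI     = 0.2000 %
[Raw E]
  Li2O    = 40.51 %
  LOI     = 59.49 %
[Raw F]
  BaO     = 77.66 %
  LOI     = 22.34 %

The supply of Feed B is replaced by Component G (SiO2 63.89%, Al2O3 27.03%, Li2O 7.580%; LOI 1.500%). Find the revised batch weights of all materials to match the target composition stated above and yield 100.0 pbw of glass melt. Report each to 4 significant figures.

Rounding to four significant digits applies to every mid-chain value as displayed — all arithmetic keeps exact precision at each step. Every reported number is rounded only once; the derived quantities, which include the totals, glass mass, ignition loss, yield, six oxide percentages, are re-derived at full precision, as written in problem or answer, using the weight values for 100.0 pbw of glass.
Oxide-by-oxide targets in 100.0 pbw glass melt:
  SiO2: 62.27% × 100.0 = 62.27 pbw
  BaO: 12.78% × 100.0 = 12.78 pbw
  ZnO: 12.70% × 100.0 = 12.70 pbw
  Na2O: 1.407% × 100.0 = 1.407 pbw
  Al2O3: 5.167% × 100.0 = 5.167 pbw
  Li2O: 5.673% × 100.0 = 5.673 pbw
Verifying the oxide balance working from each reported weight, per the basis as stated (oxide sums agree with the targets exact up to rounding of places):
  SiO2: 12.81·0.6815 + 9.298·0.6389 + 47.84·0.9950 = 62.27 pbw (target 62.27 pbw)
  BaO: 16.46·0.7766 = 12.78 pbw (target 12.78 pbw)
  ZnO: 12.73·0.9980 = 12.70 pbw (target 12.70 pbw)
  Na2O: 12.81·0.1098 = 1.407 pbw (target 1.407 pbw)
  Al2O3: 12.81·0.1959 + 9.298·0.2703 + 47.84·0.003000 = 5.166 pbw (target 5.167 pbw)
  Li2O: 9.298·0.07580 + 12.26·0.4051 = 5.671 pbw (target 5.673 pbw)
Glass-mass closure: Σ batch − LOI loss = 100.0 pbw (per-oxide target masses sum to 100.0 pbw; against the stated basis, 100.0 pbw — gaps are rounding artifacts).
Total batch = Σ batch = 111.4 pbw; Σ batch·LOI gives LOI loss = 11.40 pbw; as yield: glass ÷ batch → 89.77%.

Revised batch per 100.0 pbw glass melt:
  Material A: 12.81 pbw
  Component G: 9.298 pbw
  Ingredient C: 47.84 pbw
  Feed D: 12.73 pbw
  Raw E: 12.26 pbw
  Raw F: 16.46 pbw
Total batch = 111.4 pbw; LOI loss = 11.40 pbw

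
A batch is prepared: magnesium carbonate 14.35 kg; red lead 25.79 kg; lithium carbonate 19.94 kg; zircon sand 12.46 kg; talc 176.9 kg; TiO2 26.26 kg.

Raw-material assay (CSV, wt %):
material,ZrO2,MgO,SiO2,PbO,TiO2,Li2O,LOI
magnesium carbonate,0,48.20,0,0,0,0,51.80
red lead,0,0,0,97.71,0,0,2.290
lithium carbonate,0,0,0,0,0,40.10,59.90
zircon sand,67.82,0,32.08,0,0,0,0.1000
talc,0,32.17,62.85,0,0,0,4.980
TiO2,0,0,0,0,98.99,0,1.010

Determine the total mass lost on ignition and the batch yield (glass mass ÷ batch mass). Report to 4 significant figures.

LOI loss = 29.06 kg; glass = 246.6 kg; yield = 89.46%

All internal work keeps full precision all the way through — mid-chain values appear rounded off to 4 significant digits when written out. Every reported value sees exactly one rounding — all derived quantities, which include the six compositions, yield, net glass mass, the totals, LOI, are recomputed in exact precision, exactly as shown in the question or the answer, from the batch weights for 246.6 kg of glass.
Each material's LOI contribution:
  magnesium carbonate: 14.35 × 0.5180 = 7.433 kg
  red lead: 25.79 × 0.02290 = 0.5906 kg
  lithium carbonate: 19.94 × 0.5990 = 11.94 kg
  zircon sand: 12.46 × 0.001000 = 0.01246 kg
  talc: 176.9 × 0.04980 = 8.810 kg
  TiO2: 26.26 × 0.01010 = 0.2652 kg
Total LOI = 29.06 kg
Glass = batch − LOI = 275.7 − 29.06 = 246.6 kg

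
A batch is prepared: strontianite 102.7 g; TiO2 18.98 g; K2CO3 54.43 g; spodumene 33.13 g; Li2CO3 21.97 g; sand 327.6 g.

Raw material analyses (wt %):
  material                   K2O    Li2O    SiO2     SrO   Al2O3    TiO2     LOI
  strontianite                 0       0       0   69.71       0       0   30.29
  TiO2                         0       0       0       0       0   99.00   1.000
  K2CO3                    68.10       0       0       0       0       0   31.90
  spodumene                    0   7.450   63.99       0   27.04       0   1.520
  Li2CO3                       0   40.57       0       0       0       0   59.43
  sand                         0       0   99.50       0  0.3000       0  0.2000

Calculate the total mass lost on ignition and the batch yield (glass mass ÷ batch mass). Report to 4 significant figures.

LOI loss = 62.88 g; glass = 495.9 g; yield = 88.75%

In-progress results are displayed (rounded to 4 significant digits) in the printout; all arithmetic maintains full float precision at every stage. Every reported figure includes exactly one rounding; all derived quantities (yield, glass mass, the six compositions, ignition loss, totals) are carried from the weighed amounts on 495.9 g of glass in exact precision, as given in the problem or the answer.
Per-material ignition loss:
  strontianite: 102.7 × 0.3029 = 31.11 g
  TiO2: 18.98 × 0.01000 = 0.1898 g
  K2CO3: 54.43 × 0.3190 = 17.36 g
  spodumene: 33.13 × 0.01520 = 0.5036 g
  Li2CO3: 21.97 × 0.5943 = 13.06 g
  sand: 327.6 × 0.002000 = 0.6552 g
Total LOI = 62.88 g
Glass = batch − LOI = 558.8 − 62.88 = 495.9 g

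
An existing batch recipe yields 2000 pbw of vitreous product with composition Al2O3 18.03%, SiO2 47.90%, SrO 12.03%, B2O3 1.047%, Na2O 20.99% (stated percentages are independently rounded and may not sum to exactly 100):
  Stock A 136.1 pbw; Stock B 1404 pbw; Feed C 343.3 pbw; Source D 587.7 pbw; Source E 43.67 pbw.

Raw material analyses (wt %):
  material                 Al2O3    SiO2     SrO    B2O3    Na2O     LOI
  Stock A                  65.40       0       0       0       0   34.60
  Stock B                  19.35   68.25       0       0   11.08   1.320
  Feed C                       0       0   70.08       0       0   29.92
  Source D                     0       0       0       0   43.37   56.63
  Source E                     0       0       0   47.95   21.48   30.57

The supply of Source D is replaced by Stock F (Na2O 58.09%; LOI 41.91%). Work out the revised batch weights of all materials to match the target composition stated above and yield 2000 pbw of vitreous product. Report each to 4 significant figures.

In-progress results appear rounded to 4 significant figures within the worked lines; the working math runs at full precision in all steps; each reported result is rounded just once; the derived quantities (the five compositions, the totals, the yield, ignition loss, glass mass) are computed in full precision from the batch weights per 2000 pbw of glass precisely as stated by question or answer.
Oxide mass targets, per 2000 pbw vitreous product:
  Al2O3: 18.03% × 2000 = 360.6 pbw
  SiO2: 47.90% × 2000 = 958.0 pbw
  SrO: 12.03% × 2000 = 240.6 pbw
  B2O3: 1.047% × 2000 = 20.94 pbw
  Na2O: 20.99% × 2000 = 419.8 pbw
Verifying the oxide balance given the weights on record, versus the basis set out (delivered sums recover each target up to rounding of the answer):
  Al2O3: 136.1·0.6540 + 1404·0.1935 = 360.7 pbw (target 360.6 pbw)
  SiO2: 1404·0.6825 = 958.2 pbw (target 958.0 pbw)
  SrO: 343.3·0.7008 = 240.6 pbw (target 240.6 pbw)
  B2O3: 43.67·0.4795 = 20.94 pbw (target 20.94 pbw)
  Na2O: 1404·0.1108 + 438.8·0.5809 + 43.67·0.2148 = 419.8 pbw (target 419.8 pbw)
The glass-mass cross-check: net batch after ignition = 2000 pbw (per-oxide target masses sum to 2000 pbw; the stated basis being 2000 pbw — rounding explains the deltas).
Batch total: Σ batch = 2366 pbw; LOI removed, Σ of batch·LOI: 365.6 pbw; the yield ratio, glass ÷ batch: 84.55%.

Revised batch per 2000 pbw vitreous product:
  Stock A: 136.1 pbw
  Stock B: 1404 pbw
  Feed C: 343.3 pbw
  Stock F: 438.8 pbw
  Source E: 43.67 pbw
Total batch = 2366 pbw; LOI loss = 365.6 pbw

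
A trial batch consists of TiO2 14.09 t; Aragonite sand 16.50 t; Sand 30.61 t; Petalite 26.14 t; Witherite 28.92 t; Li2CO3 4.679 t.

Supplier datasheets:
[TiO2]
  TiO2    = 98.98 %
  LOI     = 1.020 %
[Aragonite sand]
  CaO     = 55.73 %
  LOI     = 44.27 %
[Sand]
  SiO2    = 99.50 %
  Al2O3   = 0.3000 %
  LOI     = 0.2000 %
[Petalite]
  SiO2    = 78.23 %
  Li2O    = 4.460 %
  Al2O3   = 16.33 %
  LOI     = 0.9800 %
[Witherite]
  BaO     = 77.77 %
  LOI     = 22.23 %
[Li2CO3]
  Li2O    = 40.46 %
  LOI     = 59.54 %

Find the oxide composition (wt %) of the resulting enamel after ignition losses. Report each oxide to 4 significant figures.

Glass mass = 104.0 t (batch 120.9 − LOI 16.98).
Composition: CaO 8.845%, BaO 21.63%, TiO2 13.42%, SiO2 48.97%, Li2O 2.942%, Al2O3 4.194%

Each numeric step carries full precision through the solve — in-progress results are printed, with 4-significant-figure rounding, across the worked steps — a single rounding finalizes each reported value; the derived quantities are computed from the weighed amounts on 104.0 t of glass in full float precision (the totals, LOI, glass mass, the yield, the six compositions) as written in question or answer.
Oxide masses out of the charge:
  CaO: 16.50·0.5573 = 9.195 t
  BaO: 28.92·0.7777 = 22.49 t
  TiO2: 14.09·0.9898 = 13.95 t
  SiO2: 30.61·0.9950 + 26.14·0.7823 = 50.91 t
  Li2O: 26.14·0.04460 + 4.679·0.4046 = 3.059 t
  Al2O3: 30.61·0.003000 + 26.14·0.1633 = 4.360 t
LOI: 14.09·0.01020 + 16.50·0.4427 + 30.61·0.002000 + 26.14·0.009800 + 28.92·0.2223 + 4.679·0.5954 = 16.98 t
Glass = total batch minus LOI = 120.9 − 16.98 = 104.0 t (= the summed oxide contributions)
each oxide over glass, ×100, is wt %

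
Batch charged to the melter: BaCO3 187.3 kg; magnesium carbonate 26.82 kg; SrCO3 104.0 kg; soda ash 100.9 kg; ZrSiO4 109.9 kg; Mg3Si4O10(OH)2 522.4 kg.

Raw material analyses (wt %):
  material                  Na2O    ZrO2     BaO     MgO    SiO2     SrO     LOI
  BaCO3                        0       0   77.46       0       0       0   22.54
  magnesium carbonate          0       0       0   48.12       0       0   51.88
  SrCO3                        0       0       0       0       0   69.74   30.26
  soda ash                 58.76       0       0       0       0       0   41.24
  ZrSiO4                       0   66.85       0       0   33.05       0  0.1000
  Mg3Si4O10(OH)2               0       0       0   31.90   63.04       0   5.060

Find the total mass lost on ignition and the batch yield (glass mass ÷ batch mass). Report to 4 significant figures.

The working math holds full precision through the solve. Values along the way are printed (rounded to 4 significant digits) at each printed step; every reported figure is rounded once only — the derived quantities are computed in exact precision (ignition loss, six oxide percentages, the yield, totals, net glass mass) starting from the weights on 895.6 kg of glass as quoted within the question or the answer.
LOI of each material in turn:
  BaCO3: 187.3 × 0.2254 = 42.22 kg
  magnesium carbonate: 26.82 × 0.5188 = 13.91 kg
  SrCO3: 104.0 × 0.3026 = 31.47 kg
  soda ash: 100.9 × 0.4124 = 41.61 kg
  ZrSiO4: 109.9 × 0.001000 = 0.1099 kg
  Mg3Si4O10(OH)2: 522.4 × 0.05060 = 26.43 kg
Total LOI = 155.8 kg
Glass = batch − LOI = 1051 − 155.8 = 895.6 kg

LOI loss = 155.8 kg; glass = 895.6 kg; yield = 85.18%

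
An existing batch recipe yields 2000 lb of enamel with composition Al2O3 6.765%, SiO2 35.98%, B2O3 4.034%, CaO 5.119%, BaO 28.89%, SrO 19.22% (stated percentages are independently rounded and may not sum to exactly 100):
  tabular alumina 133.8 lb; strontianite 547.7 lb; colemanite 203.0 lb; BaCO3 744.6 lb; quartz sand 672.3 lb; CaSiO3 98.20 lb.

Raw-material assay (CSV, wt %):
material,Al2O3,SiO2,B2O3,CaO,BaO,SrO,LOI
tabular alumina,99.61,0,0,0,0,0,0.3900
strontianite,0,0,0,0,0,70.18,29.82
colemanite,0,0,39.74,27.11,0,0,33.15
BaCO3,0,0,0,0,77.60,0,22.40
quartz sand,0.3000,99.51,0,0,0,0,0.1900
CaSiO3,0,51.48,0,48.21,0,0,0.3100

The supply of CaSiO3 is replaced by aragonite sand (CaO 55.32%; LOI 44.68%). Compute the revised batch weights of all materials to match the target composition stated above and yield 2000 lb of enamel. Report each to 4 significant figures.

The whole derivation runs at exact precision throughout. The intermediate values are printed, with 4-significant-figure rounding, across the worked steps. Every reported number sees exactly one rounding. All derived quantities (totals, LOI, the six compositions, glass mass, the yield) are re-derived using the weight values at 2000 lb of glass at exact precision as set out in the question or the answer.
Target masses of each oxide per 2000 lb enamel:
  Al2O3: 6.765% × 2000 = 135.3 lb
  SiO2: 35.98% × 2000 = 719.6 lb
  B2O3: 4.034% × 2000 = 80.68 lb
  CaO: 5.119% × 2000 = 102.4 lb
  BaO: 28.89% × 2000 = 577.8 lb
  SrO: 19.22% × 2000 = 384.4 lb
Checking each oxide sum working from each reported weight, versus the basis set out (summed amounts equal target values exact up to rounding of places):
  Al2O3: 133.7·0.9961 + 723.1·0.003000 = 135.3 lb (target 135.3 lb)
  SiO2: 723.1·0.9951 = 719.6 lb (target 719.6 lb)
  B2O3: 203.0·0.3974 = 80.67 lb (target 80.68 lb)
  CaO: 203.0·0.2711 + 85.58·0.5532 = 102.4 lb (target 102.4 lb)
  BaO: 744.6·0.7760 = 577.8 lb (target 577.8 lb)
  SrO: 547.7·0.7018 = 384.4 lb (target 384.4 lb)
Glass-mass sanity pass: total charge less LOI = 2000 lb (the Σ of target masses is 2000 lb; the stated basis being 2000 lb — deltas are rounding alone).
Batch grand total — Σ batch = 2438 lb; LOI removed, Σ of batch·LOI: 437.5 lb; the yield ratio, glass ÷ batch: 82.05%.

Revised batch per 2000 lb enamel:
  tabular alumina: 133.7 lb
  strontianite: 547.7 lb
  colemanite: 203.0 lb
  BaCO3: 744.6 lb
  quartz sand: 723.1 lb
  aragonite sand: 85.58 lb
Total batch = 2438 lb; LOI loss = 437.5 lb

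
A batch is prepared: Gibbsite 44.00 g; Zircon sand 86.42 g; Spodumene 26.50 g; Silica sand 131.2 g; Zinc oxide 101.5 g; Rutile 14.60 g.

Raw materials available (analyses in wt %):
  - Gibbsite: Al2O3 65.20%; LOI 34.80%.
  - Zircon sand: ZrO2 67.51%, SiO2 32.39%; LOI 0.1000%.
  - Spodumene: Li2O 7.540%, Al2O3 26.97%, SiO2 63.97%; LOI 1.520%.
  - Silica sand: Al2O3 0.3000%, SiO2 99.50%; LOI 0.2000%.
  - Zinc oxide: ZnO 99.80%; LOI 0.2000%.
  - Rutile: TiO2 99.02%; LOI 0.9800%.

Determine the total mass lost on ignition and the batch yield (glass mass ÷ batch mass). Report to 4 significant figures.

Intermediates appear with 4-significant-digit rounding as written — each numeric step holds full precision from first step to last. Each reported figure takes just one rounding — the derived quantities, including ignition loss, six oxide percentages, the yield, net glass mass, the totals, are recomputed from the batch weights for 387.8 g of glass in full float precision exactly as printed in question or answer.
LOI of each material in turn:
  Gibbsite: 44.00 × 0.3480 = 15.31 g
  Zircon sand: 86.42 × 0.001000 = 0.08642 g
  Spodumene: 26.50 × 0.01520 = 0.4028 g
  Silica sand: 131.2 × 0.002000 = 0.2624 g
  Zinc oxide: 101.5 × 0.002000 = 0.2030 g
  Rutile: 14.60 × 0.009800 = 0.1431 g
Total LOI = 16.41 g
Glass = batch − LOI = 404.2 − 16.41 = 387.8 g

LOI loss = 16.41 g; glass = 387.8 g; yield = 95.94%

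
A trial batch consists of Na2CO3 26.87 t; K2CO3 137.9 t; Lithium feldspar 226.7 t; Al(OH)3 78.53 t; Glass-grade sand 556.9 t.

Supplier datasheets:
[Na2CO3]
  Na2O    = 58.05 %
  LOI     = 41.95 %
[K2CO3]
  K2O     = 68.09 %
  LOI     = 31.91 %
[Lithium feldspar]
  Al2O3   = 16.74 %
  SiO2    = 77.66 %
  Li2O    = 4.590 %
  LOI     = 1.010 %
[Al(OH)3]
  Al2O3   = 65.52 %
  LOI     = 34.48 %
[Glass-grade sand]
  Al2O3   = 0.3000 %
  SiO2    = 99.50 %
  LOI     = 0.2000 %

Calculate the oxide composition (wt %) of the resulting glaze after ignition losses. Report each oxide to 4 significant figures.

Glass mass = 941.1 t (batch 1027 − LOI 85.76).
Composition: Al2O3 9.677%, SiO2 77.58%, Na2O 1.657%, K2O 9.977%, Li2O 1.106%

Every computation keeps full precision in all steps — working values are shown rounded off to 4 significant digits as written. Each reported number undergoes a single rounding — all derived quantities (the five compositions, totals, yield, glass mass, ignition loss) are computed from the batch weights on 941.1 t of glass in exact precision, as quoted within question or answer.
Delivered oxide masses:
  Al2O3: 226.7·0.1674 + 78.53·0.6552 + 556.9·0.003000 = 91.07 t
  SiO2: 226.7·0.7766 + 556.9·0.9950 = 730.2 t
  Na2O: 26.87·0.5805 = 15.60 t
  K2O: 137.9·0.6809 = 93.90 t
  Li2O: 226.7·0.04590 = 10.41 t
LOI: 26.87·0.4195 + 137.9·0.3191 + 226.7·0.01010 + 78.53·0.3448 + 556.9·0.002000 = 85.76 t
Glass mass = batch − LOI = 1027 − 85.76 = 941.1 t (= Σ oxide masses)
each wt % is 100 × oxide ÷ glass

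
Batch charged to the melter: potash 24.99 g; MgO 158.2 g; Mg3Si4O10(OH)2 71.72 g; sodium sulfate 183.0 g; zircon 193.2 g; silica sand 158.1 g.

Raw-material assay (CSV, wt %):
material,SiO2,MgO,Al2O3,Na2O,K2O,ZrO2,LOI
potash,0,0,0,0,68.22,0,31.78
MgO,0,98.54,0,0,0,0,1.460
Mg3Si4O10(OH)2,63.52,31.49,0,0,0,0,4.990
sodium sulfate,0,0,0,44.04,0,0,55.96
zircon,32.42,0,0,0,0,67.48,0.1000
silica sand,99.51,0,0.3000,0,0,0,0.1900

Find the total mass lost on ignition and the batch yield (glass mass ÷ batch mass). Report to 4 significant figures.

Working values appear, rounded to 4 significant digits, as written; the working math carries full float precision from start to finish; each reported result is rounded exactly once. Derived quantities (totals, glass mass, ignition loss, the six compositions, the yield) are computed starting from the weights at 672.5 g of glass at full float precision, exactly as printed in either problem or answer.
Ignition loss by material:
  potash: 24.99 × 0.3178 = 7.942 g
  MgO: 158.2 × 0.01460 = 2.310 g
  Mg3Si4O10(OH)2: 71.72 × 0.04990 = 3.579 g
  sodium sulfate: 183.0 × 0.5596 = 102.4 g
  zircon: 193.2 × 0.001000 = 0.1932 g
  silica sand: 158.1 × 0.001900 = 0.3004 g
Total LOI = 116.7 g
Glass = batch − LOI = 789.2 − 116.7 = 672.5 g

LOI loss = 116.7 g; glass = 672.5 g; yield = 85.21%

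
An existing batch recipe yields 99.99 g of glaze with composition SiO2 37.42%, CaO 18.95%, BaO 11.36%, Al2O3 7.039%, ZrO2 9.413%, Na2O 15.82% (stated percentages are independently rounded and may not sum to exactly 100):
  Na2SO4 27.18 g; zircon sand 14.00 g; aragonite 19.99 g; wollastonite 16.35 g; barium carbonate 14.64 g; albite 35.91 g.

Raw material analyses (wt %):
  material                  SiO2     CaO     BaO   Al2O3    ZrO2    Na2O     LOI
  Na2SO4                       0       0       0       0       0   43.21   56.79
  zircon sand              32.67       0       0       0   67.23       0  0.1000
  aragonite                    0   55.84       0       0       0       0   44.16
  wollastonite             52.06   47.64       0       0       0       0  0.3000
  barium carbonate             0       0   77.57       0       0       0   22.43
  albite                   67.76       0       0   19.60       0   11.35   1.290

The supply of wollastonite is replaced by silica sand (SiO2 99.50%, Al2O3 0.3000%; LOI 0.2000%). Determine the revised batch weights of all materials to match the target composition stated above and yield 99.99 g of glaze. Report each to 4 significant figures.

In-progress results are displayed (rounded to 4 significant digits) in the printout; each numeric step maintains exact precision through the solve; every reported number takes exactly one rounding; the derived quantities (yield, the six compositions, totals, LOI, net glass mass) are rebuilt starting from the weights for 99.99 g of glass in full precision exactly as printed in question or answer.
Oxide mass targets, per 99.99 g glaze:
  SiO2: 37.42% × 99.99 = 37.42 g
  CaO: 18.95% × 99.99 = 18.95 g
  BaO: 11.36% × 99.99 = 11.36 g
  Al2O3: 7.039% × 99.99 = 7.038 g
  ZrO2: 9.413% × 99.99 = 9.412 g
  Na2O: 15.82% × 99.99 = 15.82 g
Checking each oxide sum per the reported batch figures, for the quoted basis mass (summed amounts equal target values given rounding of the digits):
  SiO2: 14.00·0.3267 + 8.643·0.9950 + 35.78·0.6776 = 37.42 g (target 37.42 g)
  CaO: 33.93·0.5584 = 18.95 g (target 18.95 g)
  BaO: 14.64·0.7757 = 11.36 g (target 11.36 g)
  Al2O3: 8.643·0.003000 + 35.78·0.1960 = 7.039 g (target 7.038 g)
  ZrO2: 14.00·0.6723 = 9.412 g (target 9.412 g)
  Na2O: 27.21·0.4321 + 35.78·0.1135 = 15.82 g (target 15.82 g)
Glass-mass closure: batch Σ − ignition loss = 99.99 g (the Σ of target masses is 99.99 g; basis as stated: 99.99 g — differing by rounding only).
Whole-batch sum: Σ batch = 134.2 g; the LOI term Σ batch·LOI equals 34.21 g; yield: glass divided by total = 74.51%.

Revised batch per 99.99 g glaze:
  Na2SO4: 27.21 g
  zircon sand: 14.00 g
  aragonite: 33.93 g
  silica sand: 8.643 g
  barium carbonate: 14.64 g
  albite: 35.78 g
Total batch = 134.2 g; LOI loss = 34.21 g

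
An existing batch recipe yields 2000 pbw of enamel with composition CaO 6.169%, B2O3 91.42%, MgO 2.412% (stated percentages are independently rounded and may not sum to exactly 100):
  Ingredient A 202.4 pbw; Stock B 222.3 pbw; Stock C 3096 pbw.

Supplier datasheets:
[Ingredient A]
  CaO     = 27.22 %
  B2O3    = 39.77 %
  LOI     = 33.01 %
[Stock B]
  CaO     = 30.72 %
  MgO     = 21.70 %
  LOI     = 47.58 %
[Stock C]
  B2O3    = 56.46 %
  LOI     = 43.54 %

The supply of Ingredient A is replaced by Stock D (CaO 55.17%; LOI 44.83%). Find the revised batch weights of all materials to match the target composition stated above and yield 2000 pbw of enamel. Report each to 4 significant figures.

Revised batch per 2000 pbw enamel:
  Stock D: 99.85 pbw
  Stock B: 222.3 pbw
  Stock C: 3238 pbw
Total batch = 3560 pbw; LOI loss = 1560 pbw

Full precision is maintained throughout; values along the way are shown rounded to 4 significant digits at each printed step; every reported value includes exactly one rounding; all derived quantities (the yield, three oxide percentages, LOI, net glass mass, the totals) are carried from the weighed amounts per 2000 pbw of glass in full precision, exactly as shown in the question or the answer.
Oxide mass targets, per 2000 pbw enamel:
  CaO: 6.169% × 2000 = 123.4 pbw
  B2O3: 91.42% × 2000 = 1828 pbw
  MgO: 2.412% × 2000 = 48.24 pbw
Balance tally, oxide-wise, using the reported weights, for the quoted basis mass (summed amounts equal target values up to rounding of the answer):
  CaO: 99.85·0.5517 + 222.3·0.3072 = 123.4 pbw (target 123.4 pbw)
  B2O3: 3238·0.5646 = 1828 pbw (target 1828 pbw)
  MgO: 222.3·0.2170 = 48.24 pbw (target 48.24 pbw)
Glass-mass sanity pass: whole batch net of LOI = 2000 pbw (summing oxide targets gives 2000 pbw; with the basis standing at 2000 pbw — a pure rounding effect).
Summing the batch: Σ batch = 3560 pbw; LOI loss = Σ batch·LOI = 1560 pbw; yield: glass divided by total = 56.17%.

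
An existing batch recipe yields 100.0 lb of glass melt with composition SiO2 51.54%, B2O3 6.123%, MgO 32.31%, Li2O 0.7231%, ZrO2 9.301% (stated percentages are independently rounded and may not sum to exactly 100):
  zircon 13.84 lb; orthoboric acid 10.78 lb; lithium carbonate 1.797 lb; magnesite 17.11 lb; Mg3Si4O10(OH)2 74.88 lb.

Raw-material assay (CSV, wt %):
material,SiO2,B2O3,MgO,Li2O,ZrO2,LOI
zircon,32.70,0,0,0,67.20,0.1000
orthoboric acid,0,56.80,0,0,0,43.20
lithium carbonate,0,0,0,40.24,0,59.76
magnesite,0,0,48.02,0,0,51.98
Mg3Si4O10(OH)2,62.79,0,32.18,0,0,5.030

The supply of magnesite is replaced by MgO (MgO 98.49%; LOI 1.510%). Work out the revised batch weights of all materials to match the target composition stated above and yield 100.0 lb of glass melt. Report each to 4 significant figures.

Revised batch per 100.0 lb glass melt:
  zircon: 13.84 lb
  orthoboric acid: 10.78 lb
  lithium carbonate: 1.797 lb
  MgO: 8.341 lb
  Mg3Si4O10(OH)2: 74.88 lb
Total batch = 109.6 lb; LOI loss = 9.637 lb

The working math holds exact precision from first step to last — in-progress results are displayed (rounded to four significant digits) alongside each step; a single rounding finalizes each reported figure. All derived quantities, including the totals, yield, LOI, the five compositions, net glass mass, are rebuilt from the batch weights per 100.0 lb of glass at full precision, exactly as shown in problem or answer.
Per-oxide target masses for 100.0 lb glass melt:
  SiO2: 51.54% × 100.0 = 51.54 lb
  B2O3: 6.123% × 100.0 = 6.123 lb
  MgO: 32.31% × 100.0 = 32.31 lb
  Li2O: 0.7231% × 100.0 = 0.7231 lb
  ZrO2: 9.301% × 100.0 = 9.301 lb
Verifying the oxide balance working from each reported weight, under the basis named above (sum by sum, the targets are met up to rounding of the answer):
  SiO2: 13.84·0.3270 + 74.88·0.6279 = 51.54 lb (target 51.54 lb)
  B2O3: 10.78·0.5680 = 6.123 lb (target 6.123 lb)
  MgO: 8.341·0.9849 + 74.88·0.3218 = 32.31 lb (target 32.31 lb)
  Li2O: 1.797·0.4024 = 0.7231 lb (target 0.7231 lb)
  ZrO2: 13.84·0.6720 = 9.300 lb (target 9.301 lb)
Glass-mass bookkeeping: total charge less LOI = 100.0 lb (summing oxide targets gives 100.0 lb; the stated basis being 100.0 lb — gaps are rounding artifacts).
Total batch = Σ batch = 109.6 lb; loss to ignition Σ batch·LOI = 9.637 lb; the yield ratio, glass ÷ batch: 91.21%.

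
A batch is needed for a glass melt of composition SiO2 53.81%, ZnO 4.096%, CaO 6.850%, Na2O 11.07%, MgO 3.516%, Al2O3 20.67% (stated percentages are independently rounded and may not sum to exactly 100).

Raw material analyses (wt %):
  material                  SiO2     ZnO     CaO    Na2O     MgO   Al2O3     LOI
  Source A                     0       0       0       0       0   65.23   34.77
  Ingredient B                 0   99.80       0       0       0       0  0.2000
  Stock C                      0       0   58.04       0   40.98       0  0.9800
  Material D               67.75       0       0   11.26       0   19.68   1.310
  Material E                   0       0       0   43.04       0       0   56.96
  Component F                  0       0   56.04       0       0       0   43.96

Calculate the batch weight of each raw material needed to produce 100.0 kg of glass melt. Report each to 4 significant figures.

Rounding to 4 significant figures extends to every intermediate as shown — all arithmetic maintains full precision through every step. Exactly one rounding lands on each reported figure. Derived quantities (LOI, the totals, the yield, the six compositions, net glass mass) are recomputed in exact precision using the weight values per 100.0 kg of glass precisely as stated by the question or the answer.
Oxide-by-oxide targets in 100.0 kg glass melt:
  SiO2: 53.81% × 100.0 = 53.81 kg
  ZnO: 4.096% × 100.0 = 4.096 kg
  CaO: 6.850% × 100.0 = 6.850 kg
  Na2O: 11.07% × 100.0 = 11.07 kg
  MgO: 3.516% × 100.0 = 3.516 kg
  Al2O3: 20.67% × 100.0 = 20.67 kg
Mass-balance tally per oxide with the batch weights as given, on the stated basis (summed amounts equal target values inside rounding margins):
  SiO2: 79.42·0.6775 = 53.81 kg (target 53.81 kg)
  ZnO: 4.104·0.9980 = 4.096 kg (target 4.096 kg)
  CaO: 8.580·0.5804 + 3.337·0.5604 = 6.850 kg (target 6.850 kg)
  Na2O: 79.42·0.1126 + 4.941·0.4304 = 11.07 kg (target 11.07 kg)
  MgO: 8.580·0.4098 = 3.516 kg (target 3.516 kg)
  Al2O3: 7.725·0.6523 + 79.42·0.1968 = 20.67 kg (target 20.67 kg)
Glass-mass bookkeeping: the batch minus its LOI: 100.0 kg (the Σ of target masses is 100.0 kg; versus the stated basis of 100.0 kg — any gap is answer rounding).
Batch total: Σ batch = 108.1 kg; ignition loss, Σ(batch × LOI) = 8.100 kg; as yield: glass ÷ batch → 92.51%.

Batch per 100.0 kg glass melt:
  Source A: 7.725 kg
  Ingredient B: 4.104 kg
  Stock C: 8.580 kg
  Material D: 79.42 kg
  Material E: 4.941 kg
  Component F: 3.337 kg
Total batch = 108.1 kg; LOI loss = 8.100 kg; yield = 92.51%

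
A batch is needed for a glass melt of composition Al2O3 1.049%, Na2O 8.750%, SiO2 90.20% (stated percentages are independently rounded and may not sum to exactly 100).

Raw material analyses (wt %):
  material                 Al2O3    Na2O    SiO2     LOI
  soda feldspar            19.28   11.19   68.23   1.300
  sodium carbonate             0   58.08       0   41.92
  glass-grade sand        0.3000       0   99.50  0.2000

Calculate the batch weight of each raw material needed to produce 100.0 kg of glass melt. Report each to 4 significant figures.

Values along the way are shown with 4-significant-digit rounding across the worked steps; the whole derivation keeps exact precision in every operation. Each reported number is rounded just once; derived quantities, which include the totals, net glass mass, LOI, three oxide percentages, yield, are rebuilt in exact precision, as set out in question or answer, using the weight values at 100.0 kg of glass.
Oxide-by-oxide targets in 100.0 kg glass melt:
  Al2O3: 1.049% × 100.0 = 1.049 kg
  Na2O: 8.750% × 100.0 = 8.750 kg
  SiO2: 90.20% × 100.0 = 90.20 kg
Checking each oxide sum from the weights as reported, relative to the basis at hand (delivered sums recover each target within answer rounding):
  Al2O3: 4.074·0.1928 + 87.86·0.003000 = 1.049 kg (target 1.049 kg)
  Na2O: 4.074·0.1119 + 14.28·0.5808 = 8.750 kg (target 8.750 kg)
  SiO2: 4.074·0.6823 + 87.86·0.9950 = 90.20 kg (target 90.20 kg)
Auditing the glass mass value: net batch after ignition = 100.0 kg (summing oxide targets gives 100.0 kg; versus the stated basis of 100.0 kg — differing by rounding only).
Adding the batch up: Σ batch = 106.2 kg; Σ batch·LOI gives LOI loss = 6.215 kg; the yield ratio, glass ÷ batch: 94.15%.

Batch per 100.0 kg glass melt:
  soda feldspar: 4.074 kg
  sodium carbonate: 14.28 kg
  glass-grade sand: 87.86 kg
Total batch = 106.2 kg; LOI loss = 6.215 kg; yield = 94.15%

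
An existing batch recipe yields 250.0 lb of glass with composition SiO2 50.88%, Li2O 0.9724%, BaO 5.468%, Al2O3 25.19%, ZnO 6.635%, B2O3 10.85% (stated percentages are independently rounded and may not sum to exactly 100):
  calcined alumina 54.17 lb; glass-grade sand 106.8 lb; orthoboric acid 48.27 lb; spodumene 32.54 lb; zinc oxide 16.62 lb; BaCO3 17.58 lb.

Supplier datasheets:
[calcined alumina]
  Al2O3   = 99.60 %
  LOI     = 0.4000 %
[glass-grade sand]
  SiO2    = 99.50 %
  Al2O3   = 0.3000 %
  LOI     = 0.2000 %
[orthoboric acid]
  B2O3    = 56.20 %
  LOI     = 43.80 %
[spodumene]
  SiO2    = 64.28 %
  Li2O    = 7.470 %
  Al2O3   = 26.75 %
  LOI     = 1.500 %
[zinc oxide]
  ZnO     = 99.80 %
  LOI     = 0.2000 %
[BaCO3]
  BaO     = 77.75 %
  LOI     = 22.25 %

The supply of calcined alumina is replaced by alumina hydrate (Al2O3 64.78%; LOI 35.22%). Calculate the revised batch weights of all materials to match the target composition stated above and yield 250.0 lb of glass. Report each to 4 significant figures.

Revised batch per 250.0 lb glass:
  alumina hydrate: 83.28 lb
  glass-grade sand: 106.8 lb
  orthoboric acid: 48.27 lb
  spodumene: 32.54 lb
  zinc oxide: 16.62 lb
  BaCO3: 17.58 lb
Total batch = 305.1 lb; LOI loss = 55.12 lb

In-progress results appear with 4-significant-digit rounding on the page — full float precision is carried all the way through — every reported result is rounded only once. Derived quantities (ignition loss, the six compositions, the totals, yield, net glass mass) are carried starting from the weights at 250.0 lb of glass at full float precision, as given in question or answer.
Per-oxide target masses for 250.0 lb glass:
  SiO2: 50.88% × 250.0 = 127.2 lb
  Li2O: 0.9724% × 250.0 = 2.431 lb
  BaO: 5.468% × 250.0 = 13.67 lb
  Al2O3: 25.19% × 250.0 = 62.98 lb
  ZnO: 6.635% × 250.0 = 16.59 lb
  B2O3: 10.85% × 250.0 = 27.12 lb
Balance tally, oxide-wise, working from each reported weight, at the basis given (target by target, the sums agree given rounding of the digits):
  SiO2: 106.8·0.9950 + 32.54·0.6428 = 127.2 lb (target 127.2 lb)
  Li2O: 32.54·0.07470 = 2.431 lb (target 2.431 lb)
  BaO: 17.58·0.7775 = 13.67 lb (target 13.67 lb)
  Al2O3: 83.28·0.6478 + 106.8·0.003000 + 32.54·0.2675 = 62.97 lb (target 62.98 lb)
  ZnO: 16.62·0.9980 = 16.59 lb (target 16.59 lb)
  B2O3: 48.27·0.5620 = 27.13 lb (target 27.12 lb)
Mass balance on the glass: total charge less LOI = 250.0 lb (the Σ of target masses is 250.0 lb; versus the stated basis of 250.0 lb — a pure rounding effect).
Summing the batch: Σ batch = 305.1 lb; the LOI term Σ batch·LOI equals 55.12 lb; yield, glass over the total, = 81.93%.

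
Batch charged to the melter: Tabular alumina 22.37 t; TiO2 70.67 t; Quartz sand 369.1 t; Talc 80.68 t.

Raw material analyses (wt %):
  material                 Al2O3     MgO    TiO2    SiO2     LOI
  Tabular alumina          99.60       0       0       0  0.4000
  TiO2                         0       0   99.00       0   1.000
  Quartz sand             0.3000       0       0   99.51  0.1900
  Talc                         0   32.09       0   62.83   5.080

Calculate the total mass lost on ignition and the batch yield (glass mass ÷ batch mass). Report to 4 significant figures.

Full precision is kept end to end. Intermediates are shown, rounded to four significant figures, across the worked steps — a single rounding produces each reported figure; the derived quantities are re-derived at full precision (LOI, the four compositions, the yield, the totals, net glass mass) starting from the weights for 537.2 t of glass as quoted within the problem or answer text.
Loss on ignition, line by line:
  Tabular alumina: 22.37 × 0.004000 = 0.08948 t
  TiO2: 70.67 × 0.01000 = 0.7067 t
  Quartz sand: 369.1 × 0.001900 = 0.7013 t
  Talc: 80.68 × 0.05080 = 4.099 t
Total LOI = 5.596 t
Glass = batch − LOI = 542.8 − 5.596 = 537.2 t

LOI loss = 5.596 t; glass = 537.2 t; yield = 98.97%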